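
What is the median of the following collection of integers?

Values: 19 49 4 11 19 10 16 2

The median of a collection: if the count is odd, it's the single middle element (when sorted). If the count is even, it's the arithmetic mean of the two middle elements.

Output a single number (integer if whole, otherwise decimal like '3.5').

Step 1: insert 19 -> lo=[19] (size 1, max 19) hi=[] (size 0) -> median=19
Step 2: insert 49 -> lo=[19] (size 1, max 19) hi=[49] (size 1, min 49) -> median=34
Step 3: insert 4 -> lo=[4, 19] (size 2, max 19) hi=[49] (size 1, min 49) -> median=19
Step 4: insert 11 -> lo=[4, 11] (size 2, max 11) hi=[19, 49] (size 2, min 19) -> median=15
Step 5: insert 19 -> lo=[4, 11, 19] (size 3, max 19) hi=[19, 49] (size 2, min 19) -> median=19
Step 6: insert 10 -> lo=[4, 10, 11] (size 3, max 11) hi=[19, 19, 49] (size 3, min 19) -> median=15
Step 7: insert 16 -> lo=[4, 10, 11, 16] (size 4, max 16) hi=[19, 19, 49] (size 3, min 19) -> median=16
Step 8: insert 2 -> lo=[2, 4, 10, 11] (size 4, max 11) hi=[16, 19, 19, 49] (size 4, min 16) -> median=13.5

Answer: 13.5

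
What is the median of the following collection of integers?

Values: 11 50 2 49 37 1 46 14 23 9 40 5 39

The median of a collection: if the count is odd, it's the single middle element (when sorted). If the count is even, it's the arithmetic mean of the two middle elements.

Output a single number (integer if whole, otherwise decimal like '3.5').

Step 1: insert 11 -> lo=[11] (size 1, max 11) hi=[] (size 0) -> median=11
Step 2: insert 50 -> lo=[11] (size 1, max 11) hi=[50] (size 1, min 50) -> median=30.5
Step 3: insert 2 -> lo=[2, 11] (size 2, max 11) hi=[50] (size 1, min 50) -> median=11
Step 4: insert 49 -> lo=[2, 11] (size 2, max 11) hi=[49, 50] (size 2, min 49) -> median=30
Step 5: insert 37 -> lo=[2, 11, 37] (size 3, max 37) hi=[49, 50] (size 2, min 49) -> median=37
Step 6: insert 1 -> lo=[1, 2, 11] (size 3, max 11) hi=[37, 49, 50] (size 3, min 37) -> median=24
Step 7: insert 46 -> lo=[1, 2, 11, 37] (size 4, max 37) hi=[46, 49, 50] (size 3, min 46) -> median=37
Step 8: insert 14 -> lo=[1, 2, 11, 14] (size 4, max 14) hi=[37, 46, 49, 50] (size 4, min 37) -> median=25.5
Step 9: insert 23 -> lo=[1, 2, 11, 14, 23] (size 5, max 23) hi=[37, 46, 49, 50] (size 4, min 37) -> median=23
Step 10: insert 9 -> lo=[1, 2, 9, 11, 14] (size 5, max 14) hi=[23, 37, 46, 49, 50] (size 5, min 23) -> median=18.5
Step 11: insert 40 -> lo=[1, 2, 9, 11, 14, 23] (size 6, max 23) hi=[37, 40, 46, 49, 50] (size 5, min 37) -> median=23
Step 12: insert 5 -> lo=[1, 2, 5, 9, 11, 14] (size 6, max 14) hi=[23, 37, 40, 46, 49, 50] (size 6, min 23) -> median=18.5
Step 13: insert 39 -> lo=[1, 2, 5, 9, 11, 14, 23] (size 7, max 23) hi=[37, 39, 40, 46, 49, 50] (size 6, min 37) -> median=23

Answer: 23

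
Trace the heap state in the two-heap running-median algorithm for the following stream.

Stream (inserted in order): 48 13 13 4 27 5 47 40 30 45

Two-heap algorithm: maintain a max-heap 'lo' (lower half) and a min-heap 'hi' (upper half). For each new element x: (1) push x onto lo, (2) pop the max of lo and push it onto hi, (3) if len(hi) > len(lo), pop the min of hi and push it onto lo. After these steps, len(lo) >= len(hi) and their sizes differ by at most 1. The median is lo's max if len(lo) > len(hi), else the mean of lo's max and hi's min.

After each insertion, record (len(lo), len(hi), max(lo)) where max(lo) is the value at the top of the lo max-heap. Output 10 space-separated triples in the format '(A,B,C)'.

Step 1: insert 48 -> lo=[48] hi=[] -> (len(lo)=1, len(hi)=0, max(lo)=48)
Step 2: insert 13 -> lo=[13] hi=[48] -> (len(lo)=1, len(hi)=1, max(lo)=13)
Step 3: insert 13 -> lo=[13, 13] hi=[48] -> (len(lo)=2, len(hi)=1, max(lo)=13)
Step 4: insert 4 -> lo=[4, 13] hi=[13, 48] -> (len(lo)=2, len(hi)=2, max(lo)=13)
Step 5: insert 27 -> lo=[4, 13, 13] hi=[27, 48] -> (len(lo)=3, len(hi)=2, max(lo)=13)
Step 6: insert 5 -> lo=[4, 5, 13] hi=[13, 27, 48] -> (len(lo)=3, len(hi)=3, max(lo)=13)
Step 7: insert 47 -> lo=[4, 5, 13, 13] hi=[27, 47, 48] -> (len(lo)=4, len(hi)=3, max(lo)=13)
Step 8: insert 40 -> lo=[4, 5, 13, 13] hi=[27, 40, 47, 48] -> (len(lo)=4, len(hi)=4, max(lo)=13)
Step 9: insert 30 -> lo=[4, 5, 13, 13, 27] hi=[30, 40, 47, 48] -> (len(lo)=5, len(hi)=4, max(lo)=27)
Step 10: insert 45 -> lo=[4, 5, 13, 13, 27] hi=[30, 40, 45, 47, 48] -> (len(lo)=5, len(hi)=5, max(lo)=27)

Answer: (1,0,48) (1,1,13) (2,1,13) (2,2,13) (3,2,13) (3,3,13) (4,3,13) (4,4,13) (5,4,27) (5,5,27)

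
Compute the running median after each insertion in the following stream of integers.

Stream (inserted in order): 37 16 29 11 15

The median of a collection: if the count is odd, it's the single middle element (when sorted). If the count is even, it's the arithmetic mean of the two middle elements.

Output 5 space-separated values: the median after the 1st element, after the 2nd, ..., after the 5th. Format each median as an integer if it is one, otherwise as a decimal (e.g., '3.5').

Step 1: insert 37 -> lo=[37] (size 1, max 37) hi=[] (size 0) -> median=37
Step 2: insert 16 -> lo=[16] (size 1, max 16) hi=[37] (size 1, min 37) -> median=26.5
Step 3: insert 29 -> lo=[16, 29] (size 2, max 29) hi=[37] (size 1, min 37) -> median=29
Step 4: insert 11 -> lo=[11, 16] (size 2, max 16) hi=[29, 37] (size 2, min 29) -> median=22.5
Step 5: insert 15 -> lo=[11, 15, 16] (size 3, max 16) hi=[29, 37] (size 2, min 29) -> median=16

Answer: 37 26.5 29 22.5 16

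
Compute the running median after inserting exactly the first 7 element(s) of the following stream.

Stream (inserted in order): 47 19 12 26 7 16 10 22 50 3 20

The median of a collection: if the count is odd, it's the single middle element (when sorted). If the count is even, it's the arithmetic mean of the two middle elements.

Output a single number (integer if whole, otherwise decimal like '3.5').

Step 1: insert 47 -> lo=[47] (size 1, max 47) hi=[] (size 0) -> median=47
Step 2: insert 19 -> lo=[19] (size 1, max 19) hi=[47] (size 1, min 47) -> median=33
Step 3: insert 12 -> lo=[12, 19] (size 2, max 19) hi=[47] (size 1, min 47) -> median=19
Step 4: insert 26 -> lo=[12, 19] (size 2, max 19) hi=[26, 47] (size 2, min 26) -> median=22.5
Step 5: insert 7 -> lo=[7, 12, 19] (size 3, max 19) hi=[26, 47] (size 2, min 26) -> median=19
Step 6: insert 16 -> lo=[7, 12, 16] (size 3, max 16) hi=[19, 26, 47] (size 3, min 19) -> median=17.5
Step 7: insert 10 -> lo=[7, 10, 12, 16] (size 4, max 16) hi=[19, 26, 47] (size 3, min 19) -> median=16

Answer: 16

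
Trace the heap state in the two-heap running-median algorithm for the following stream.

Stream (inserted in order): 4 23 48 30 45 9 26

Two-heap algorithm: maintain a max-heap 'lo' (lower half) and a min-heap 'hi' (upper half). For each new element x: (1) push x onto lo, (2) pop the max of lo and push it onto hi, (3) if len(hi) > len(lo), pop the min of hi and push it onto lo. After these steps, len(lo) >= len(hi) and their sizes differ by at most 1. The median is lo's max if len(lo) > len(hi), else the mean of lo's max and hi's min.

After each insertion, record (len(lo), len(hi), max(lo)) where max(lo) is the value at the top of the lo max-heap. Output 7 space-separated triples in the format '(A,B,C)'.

Answer: (1,0,4) (1,1,4) (2,1,23) (2,2,23) (3,2,30) (3,3,23) (4,3,26)

Derivation:
Step 1: insert 4 -> lo=[4] hi=[] -> (len(lo)=1, len(hi)=0, max(lo)=4)
Step 2: insert 23 -> lo=[4] hi=[23] -> (len(lo)=1, len(hi)=1, max(lo)=4)
Step 3: insert 48 -> lo=[4, 23] hi=[48] -> (len(lo)=2, len(hi)=1, max(lo)=23)
Step 4: insert 30 -> lo=[4, 23] hi=[30, 48] -> (len(lo)=2, len(hi)=2, max(lo)=23)
Step 5: insert 45 -> lo=[4, 23, 30] hi=[45, 48] -> (len(lo)=3, len(hi)=2, max(lo)=30)
Step 6: insert 9 -> lo=[4, 9, 23] hi=[30, 45, 48] -> (len(lo)=3, len(hi)=3, max(lo)=23)
Step 7: insert 26 -> lo=[4, 9, 23, 26] hi=[30, 45, 48] -> (len(lo)=4, len(hi)=3, max(lo)=26)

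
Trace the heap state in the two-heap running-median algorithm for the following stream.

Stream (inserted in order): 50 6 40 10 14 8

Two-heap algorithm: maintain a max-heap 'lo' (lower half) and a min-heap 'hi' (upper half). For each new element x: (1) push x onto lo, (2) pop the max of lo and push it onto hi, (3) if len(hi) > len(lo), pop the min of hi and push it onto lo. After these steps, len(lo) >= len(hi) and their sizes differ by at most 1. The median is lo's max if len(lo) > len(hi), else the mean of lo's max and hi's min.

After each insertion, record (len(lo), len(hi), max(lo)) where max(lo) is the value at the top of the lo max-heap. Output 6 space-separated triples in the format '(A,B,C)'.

Answer: (1,0,50) (1,1,6) (2,1,40) (2,2,10) (3,2,14) (3,3,10)

Derivation:
Step 1: insert 50 -> lo=[50] hi=[] -> (len(lo)=1, len(hi)=0, max(lo)=50)
Step 2: insert 6 -> lo=[6] hi=[50] -> (len(lo)=1, len(hi)=1, max(lo)=6)
Step 3: insert 40 -> lo=[6, 40] hi=[50] -> (len(lo)=2, len(hi)=1, max(lo)=40)
Step 4: insert 10 -> lo=[6, 10] hi=[40, 50] -> (len(lo)=2, len(hi)=2, max(lo)=10)
Step 5: insert 14 -> lo=[6, 10, 14] hi=[40, 50] -> (len(lo)=3, len(hi)=2, max(lo)=14)
Step 6: insert 8 -> lo=[6, 8, 10] hi=[14, 40, 50] -> (len(lo)=3, len(hi)=3, max(lo)=10)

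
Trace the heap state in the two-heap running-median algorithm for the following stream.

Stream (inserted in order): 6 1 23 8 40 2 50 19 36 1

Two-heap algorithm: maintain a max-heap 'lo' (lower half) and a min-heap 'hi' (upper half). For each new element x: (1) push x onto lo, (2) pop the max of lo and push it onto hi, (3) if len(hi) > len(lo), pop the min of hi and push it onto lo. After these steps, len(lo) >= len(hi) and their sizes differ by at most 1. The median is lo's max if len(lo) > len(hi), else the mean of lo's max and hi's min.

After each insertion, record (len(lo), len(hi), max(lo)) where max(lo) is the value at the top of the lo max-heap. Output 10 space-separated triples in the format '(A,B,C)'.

Answer: (1,0,6) (1,1,1) (2,1,6) (2,2,6) (3,2,8) (3,3,6) (4,3,8) (4,4,8) (5,4,19) (5,5,8)

Derivation:
Step 1: insert 6 -> lo=[6] hi=[] -> (len(lo)=1, len(hi)=0, max(lo)=6)
Step 2: insert 1 -> lo=[1] hi=[6] -> (len(lo)=1, len(hi)=1, max(lo)=1)
Step 3: insert 23 -> lo=[1, 6] hi=[23] -> (len(lo)=2, len(hi)=1, max(lo)=6)
Step 4: insert 8 -> lo=[1, 6] hi=[8, 23] -> (len(lo)=2, len(hi)=2, max(lo)=6)
Step 5: insert 40 -> lo=[1, 6, 8] hi=[23, 40] -> (len(lo)=3, len(hi)=2, max(lo)=8)
Step 6: insert 2 -> lo=[1, 2, 6] hi=[8, 23, 40] -> (len(lo)=3, len(hi)=3, max(lo)=6)
Step 7: insert 50 -> lo=[1, 2, 6, 8] hi=[23, 40, 50] -> (len(lo)=4, len(hi)=3, max(lo)=8)
Step 8: insert 19 -> lo=[1, 2, 6, 8] hi=[19, 23, 40, 50] -> (len(lo)=4, len(hi)=4, max(lo)=8)
Step 9: insert 36 -> lo=[1, 2, 6, 8, 19] hi=[23, 36, 40, 50] -> (len(lo)=5, len(hi)=4, max(lo)=19)
Step 10: insert 1 -> lo=[1, 1, 2, 6, 8] hi=[19, 23, 36, 40, 50] -> (len(lo)=5, len(hi)=5, max(lo)=8)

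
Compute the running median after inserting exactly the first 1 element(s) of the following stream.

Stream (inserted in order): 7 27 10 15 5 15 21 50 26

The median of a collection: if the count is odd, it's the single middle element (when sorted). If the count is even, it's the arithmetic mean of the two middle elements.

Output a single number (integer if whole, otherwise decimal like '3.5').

Answer: 7

Derivation:
Step 1: insert 7 -> lo=[7] (size 1, max 7) hi=[] (size 0) -> median=7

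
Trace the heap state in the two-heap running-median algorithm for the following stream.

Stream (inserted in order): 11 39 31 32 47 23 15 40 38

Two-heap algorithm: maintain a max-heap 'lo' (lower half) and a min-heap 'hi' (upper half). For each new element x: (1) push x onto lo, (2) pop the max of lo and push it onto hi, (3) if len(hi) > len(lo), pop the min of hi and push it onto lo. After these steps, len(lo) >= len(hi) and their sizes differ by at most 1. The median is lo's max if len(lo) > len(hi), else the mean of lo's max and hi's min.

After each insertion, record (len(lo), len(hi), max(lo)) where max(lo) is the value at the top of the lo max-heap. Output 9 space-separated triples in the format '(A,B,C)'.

Answer: (1,0,11) (1,1,11) (2,1,31) (2,2,31) (3,2,32) (3,3,31) (4,3,31) (4,4,31) (5,4,32)

Derivation:
Step 1: insert 11 -> lo=[11] hi=[] -> (len(lo)=1, len(hi)=0, max(lo)=11)
Step 2: insert 39 -> lo=[11] hi=[39] -> (len(lo)=1, len(hi)=1, max(lo)=11)
Step 3: insert 31 -> lo=[11, 31] hi=[39] -> (len(lo)=2, len(hi)=1, max(lo)=31)
Step 4: insert 32 -> lo=[11, 31] hi=[32, 39] -> (len(lo)=2, len(hi)=2, max(lo)=31)
Step 5: insert 47 -> lo=[11, 31, 32] hi=[39, 47] -> (len(lo)=3, len(hi)=2, max(lo)=32)
Step 6: insert 23 -> lo=[11, 23, 31] hi=[32, 39, 47] -> (len(lo)=3, len(hi)=3, max(lo)=31)
Step 7: insert 15 -> lo=[11, 15, 23, 31] hi=[32, 39, 47] -> (len(lo)=4, len(hi)=3, max(lo)=31)
Step 8: insert 40 -> lo=[11, 15, 23, 31] hi=[32, 39, 40, 47] -> (len(lo)=4, len(hi)=4, max(lo)=31)
Step 9: insert 38 -> lo=[11, 15, 23, 31, 32] hi=[38, 39, 40, 47] -> (len(lo)=5, len(hi)=4, max(lo)=32)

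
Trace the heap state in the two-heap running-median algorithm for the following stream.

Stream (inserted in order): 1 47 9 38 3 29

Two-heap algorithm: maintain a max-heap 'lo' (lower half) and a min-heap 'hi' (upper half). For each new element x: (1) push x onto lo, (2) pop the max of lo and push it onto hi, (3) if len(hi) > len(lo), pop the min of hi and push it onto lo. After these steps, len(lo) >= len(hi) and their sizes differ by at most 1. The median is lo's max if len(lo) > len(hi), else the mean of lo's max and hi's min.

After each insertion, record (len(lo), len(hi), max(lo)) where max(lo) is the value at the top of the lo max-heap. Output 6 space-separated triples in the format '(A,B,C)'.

Step 1: insert 1 -> lo=[1] hi=[] -> (len(lo)=1, len(hi)=0, max(lo)=1)
Step 2: insert 47 -> lo=[1] hi=[47] -> (len(lo)=1, len(hi)=1, max(lo)=1)
Step 3: insert 9 -> lo=[1, 9] hi=[47] -> (len(lo)=2, len(hi)=1, max(lo)=9)
Step 4: insert 38 -> lo=[1, 9] hi=[38, 47] -> (len(lo)=2, len(hi)=2, max(lo)=9)
Step 5: insert 3 -> lo=[1, 3, 9] hi=[38, 47] -> (len(lo)=3, len(hi)=2, max(lo)=9)
Step 6: insert 29 -> lo=[1, 3, 9] hi=[29, 38, 47] -> (len(lo)=3, len(hi)=3, max(lo)=9)

Answer: (1,0,1) (1,1,1) (2,1,9) (2,2,9) (3,2,9) (3,3,9)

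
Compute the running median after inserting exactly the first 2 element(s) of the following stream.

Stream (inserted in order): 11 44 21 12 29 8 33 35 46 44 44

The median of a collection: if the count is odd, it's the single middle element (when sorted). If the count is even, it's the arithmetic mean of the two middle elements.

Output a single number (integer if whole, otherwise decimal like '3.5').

Answer: 27.5

Derivation:
Step 1: insert 11 -> lo=[11] (size 1, max 11) hi=[] (size 0) -> median=11
Step 2: insert 44 -> lo=[11] (size 1, max 11) hi=[44] (size 1, min 44) -> median=27.5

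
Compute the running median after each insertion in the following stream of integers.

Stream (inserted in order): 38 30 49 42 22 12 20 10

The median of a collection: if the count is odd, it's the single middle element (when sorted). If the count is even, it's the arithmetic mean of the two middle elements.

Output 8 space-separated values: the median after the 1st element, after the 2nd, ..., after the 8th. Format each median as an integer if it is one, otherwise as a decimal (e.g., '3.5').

Answer: 38 34 38 40 38 34 30 26

Derivation:
Step 1: insert 38 -> lo=[38] (size 1, max 38) hi=[] (size 0) -> median=38
Step 2: insert 30 -> lo=[30] (size 1, max 30) hi=[38] (size 1, min 38) -> median=34
Step 3: insert 49 -> lo=[30, 38] (size 2, max 38) hi=[49] (size 1, min 49) -> median=38
Step 4: insert 42 -> lo=[30, 38] (size 2, max 38) hi=[42, 49] (size 2, min 42) -> median=40
Step 5: insert 22 -> lo=[22, 30, 38] (size 3, max 38) hi=[42, 49] (size 2, min 42) -> median=38
Step 6: insert 12 -> lo=[12, 22, 30] (size 3, max 30) hi=[38, 42, 49] (size 3, min 38) -> median=34
Step 7: insert 20 -> lo=[12, 20, 22, 30] (size 4, max 30) hi=[38, 42, 49] (size 3, min 38) -> median=30
Step 8: insert 10 -> lo=[10, 12, 20, 22] (size 4, max 22) hi=[30, 38, 42, 49] (size 4, min 30) -> median=26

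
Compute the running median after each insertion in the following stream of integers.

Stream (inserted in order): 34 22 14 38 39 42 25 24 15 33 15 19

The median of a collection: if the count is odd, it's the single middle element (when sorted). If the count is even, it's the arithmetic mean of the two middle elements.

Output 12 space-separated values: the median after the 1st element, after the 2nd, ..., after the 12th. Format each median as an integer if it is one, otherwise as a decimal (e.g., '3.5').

Answer: 34 28 22 28 34 36 34 29.5 25 29 25 24.5

Derivation:
Step 1: insert 34 -> lo=[34] (size 1, max 34) hi=[] (size 0) -> median=34
Step 2: insert 22 -> lo=[22] (size 1, max 22) hi=[34] (size 1, min 34) -> median=28
Step 3: insert 14 -> lo=[14, 22] (size 2, max 22) hi=[34] (size 1, min 34) -> median=22
Step 4: insert 38 -> lo=[14, 22] (size 2, max 22) hi=[34, 38] (size 2, min 34) -> median=28
Step 5: insert 39 -> lo=[14, 22, 34] (size 3, max 34) hi=[38, 39] (size 2, min 38) -> median=34
Step 6: insert 42 -> lo=[14, 22, 34] (size 3, max 34) hi=[38, 39, 42] (size 3, min 38) -> median=36
Step 7: insert 25 -> lo=[14, 22, 25, 34] (size 4, max 34) hi=[38, 39, 42] (size 3, min 38) -> median=34
Step 8: insert 24 -> lo=[14, 22, 24, 25] (size 4, max 25) hi=[34, 38, 39, 42] (size 4, min 34) -> median=29.5
Step 9: insert 15 -> lo=[14, 15, 22, 24, 25] (size 5, max 25) hi=[34, 38, 39, 42] (size 4, min 34) -> median=25
Step 10: insert 33 -> lo=[14, 15, 22, 24, 25] (size 5, max 25) hi=[33, 34, 38, 39, 42] (size 5, min 33) -> median=29
Step 11: insert 15 -> lo=[14, 15, 15, 22, 24, 25] (size 6, max 25) hi=[33, 34, 38, 39, 42] (size 5, min 33) -> median=25
Step 12: insert 19 -> lo=[14, 15, 15, 19, 22, 24] (size 6, max 24) hi=[25, 33, 34, 38, 39, 42] (size 6, min 25) -> median=24.5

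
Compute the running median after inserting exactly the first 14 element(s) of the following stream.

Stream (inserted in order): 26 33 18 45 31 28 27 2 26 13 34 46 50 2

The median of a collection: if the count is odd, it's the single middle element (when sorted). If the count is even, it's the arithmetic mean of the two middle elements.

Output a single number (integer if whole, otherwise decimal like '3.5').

Answer: 27.5

Derivation:
Step 1: insert 26 -> lo=[26] (size 1, max 26) hi=[] (size 0) -> median=26
Step 2: insert 33 -> lo=[26] (size 1, max 26) hi=[33] (size 1, min 33) -> median=29.5
Step 3: insert 18 -> lo=[18, 26] (size 2, max 26) hi=[33] (size 1, min 33) -> median=26
Step 4: insert 45 -> lo=[18, 26] (size 2, max 26) hi=[33, 45] (size 2, min 33) -> median=29.5
Step 5: insert 31 -> lo=[18, 26, 31] (size 3, max 31) hi=[33, 45] (size 2, min 33) -> median=31
Step 6: insert 28 -> lo=[18, 26, 28] (size 3, max 28) hi=[31, 33, 45] (size 3, min 31) -> median=29.5
Step 7: insert 27 -> lo=[18, 26, 27, 28] (size 4, max 28) hi=[31, 33, 45] (size 3, min 31) -> median=28
Step 8: insert 2 -> lo=[2, 18, 26, 27] (size 4, max 27) hi=[28, 31, 33, 45] (size 4, min 28) -> median=27.5
Step 9: insert 26 -> lo=[2, 18, 26, 26, 27] (size 5, max 27) hi=[28, 31, 33, 45] (size 4, min 28) -> median=27
Step 10: insert 13 -> lo=[2, 13, 18, 26, 26] (size 5, max 26) hi=[27, 28, 31, 33, 45] (size 5, min 27) -> median=26.5
Step 11: insert 34 -> lo=[2, 13, 18, 26, 26, 27] (size 6, max 27) hi=[28, 31, 33, 34, 45] (size 5, min 28) -> median=27
Step 12: insert 46 -> lo=[2, 13, 18, 26, 26, 27] (size 6, max 27) hi=[28, 31, 33, 34, 45, 46] (size 6, min 28) -> median=27.5
Step 13: insert 50 -> lo=[2, 13, 18, 26, 26, 27, 28] (size 7, max 28) hi=[31, 33, 34, 45, 46, 50] (size 6, min 31) -> median=28
Step 14: insert 2 -> lo=[2, 2, 13, 18, 26, 26, 27] (size 7, max 27) hi=[28, 31, 33, 34, 45, 46, 50] (size 7, min 28) -> median=27.5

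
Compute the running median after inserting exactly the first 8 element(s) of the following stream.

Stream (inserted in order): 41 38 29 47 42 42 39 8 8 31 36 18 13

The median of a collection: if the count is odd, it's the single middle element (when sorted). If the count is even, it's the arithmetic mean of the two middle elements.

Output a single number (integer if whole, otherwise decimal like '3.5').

Step 1: insert 41 -> lo=[41] (size 1, max 41) hi=[] (size 0) -> median=41
Step 2: insert 38 -> lo=[38] (size 1, max 38) hi=[41] (size 1, min 41) -> median=39.5
Step 3: insert 29 -> lo=[29, 38] (size 2, max 38) hi=[41] (size 1, min 41) -> median=38
Step 4: insert 47 -> lo=[29, 38] (size 2, max 38) hi=[41, 47] (size 2, min 41) -> median=39.5
Step 5: insert 42 -> lo=[29, 38, 41] (size 3, max 41) hi=[42, 47] (size 2, min 42) -> median=41
Step 6: insert 42 -> lo=[29, 38, 41] (size 3, max 41) hi=[42, 42, 47] (size 3, min 42) -> median=41.5
Step 7: insert 39 -> lo=[29, 38, 39, 41] (size 4, max 41) hi=[42, 42, 47] (size 3, min 42) -> median=41
Step 8: insert 8 -> lo=[8, 29, 38, 39] (size 4, max 39) hi=[41, 42, 42, 47] (size 4, min 41) -> median=40

Answer: 40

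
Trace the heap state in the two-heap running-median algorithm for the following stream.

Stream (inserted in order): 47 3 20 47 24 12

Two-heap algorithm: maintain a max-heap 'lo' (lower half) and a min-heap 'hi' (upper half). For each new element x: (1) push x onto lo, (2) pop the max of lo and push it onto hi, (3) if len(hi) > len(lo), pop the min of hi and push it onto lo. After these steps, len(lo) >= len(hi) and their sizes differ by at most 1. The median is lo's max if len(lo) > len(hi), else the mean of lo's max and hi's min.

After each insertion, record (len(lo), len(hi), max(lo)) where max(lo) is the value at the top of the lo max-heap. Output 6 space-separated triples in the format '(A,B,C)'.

Step 1: insert 47 -> lo=[47] hi=[] -> (len(lo)=1, len(hi)=0, max(lo)=47)
Step 2: insert 3 -> lo=[3] hi=[47] -> (len(lo)=1, len(hi)=1, max(lo)=3)
Step 3: insert 20 -> lo=[3, 20] hi=[47] -> (len(lo)=2, len(hi)=1, max(lo)=20)
Step 4: insert 47 -> lo=[3, 20] hi=[47, 47] -> (len(lo)=2, len(hi)=2, max(lo)=20)
Step 5: insert 24 -> lo=[3, 20, 24] hi=[47, 47] -> (len(lo)=3, len(hi)=2, max(lo)=24)
Step 6: insert 12 -> lo=[3, 12, 20] hi=[24, 47, 47] -> (len(lo)=3, len(hi)=3, max(lo)=20)

Answer: (1,0,47) (1,1,3) (2,1,20) (2,2,20) (3,2,24) (3,3,20)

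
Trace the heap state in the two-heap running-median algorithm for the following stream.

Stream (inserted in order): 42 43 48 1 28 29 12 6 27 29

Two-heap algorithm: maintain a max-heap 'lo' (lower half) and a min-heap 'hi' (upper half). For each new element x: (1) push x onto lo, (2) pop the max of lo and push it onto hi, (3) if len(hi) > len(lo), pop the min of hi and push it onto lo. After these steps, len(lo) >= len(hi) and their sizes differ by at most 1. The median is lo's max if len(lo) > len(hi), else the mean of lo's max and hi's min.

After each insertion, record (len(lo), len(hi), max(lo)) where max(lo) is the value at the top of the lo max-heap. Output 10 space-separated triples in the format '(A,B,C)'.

Answer: (1,0,42) (1,1,42) (2,1,43) (2,2,42) (3,2,42) (3,3,29) (4,3,29) (4,4,28) (5,4,28) (5,5,28)

Derivation:
Step 1: insert 42 -> lo=[42] hi=[] -> (len(lo)=1, len(hi)=0, max(lo)=42)
Step 2: insert 43 -> lo=[42] hi=[43] -> (len(lo)=1, len(hi)=1, max(lo)=42)
Step 3: insert 48 -> lo=[42, 43] hi=[48] -> (len(lo)=2, len(hi)=1, max(lo)=43)
Step 4: insert 1 -> lo=[1, 42] hi=[43, 48] -> (len(lo)=2, len(hi)=2, max(lo)=42)
Step 5: insert 28 -> lo=[1, 28, 42] hi=[43, 48] -> (len(lo)=3, len(hi)=2, max(lo)=42)
Step 6: insert 29 -> lo=[1, 28, 29] hi=[42, 43, 48] -> (len(lo)=3, len(hi)=3, max(lo)=29)
Step 7: insert 12 -> lo=[1, 12, 28, 29] hi=[42, 43, 48] -> (len(lo)=4, len(hi)=3, max(lo)=29)
Step 8: insert 6 -> lo=[1, 6, 12, 28] hi=[29, 42, 43, 48] -> (len(lo)=4, len(hi)=4, max(lo)=28)
Step 9: insert 27 -> lo=[1, 6, 12, 27, 28] hi=[29, 42, 43, 48] -> (len(lo)=5, len(hi)=4, max(lo)=28)
Step 10: insert 29 -> lo=[1, 6, 12, 27, 28] hi=[29, 29, 42, 43, 48] -> (len(lo)=5, len(hi)=5, max(lo)=28)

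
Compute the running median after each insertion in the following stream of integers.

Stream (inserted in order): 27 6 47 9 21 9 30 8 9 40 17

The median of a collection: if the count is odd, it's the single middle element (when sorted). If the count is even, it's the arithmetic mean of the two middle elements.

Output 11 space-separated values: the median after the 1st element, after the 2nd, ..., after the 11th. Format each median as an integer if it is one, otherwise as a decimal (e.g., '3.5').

Step 1: insert 27 -> lo=[27] (size 1, max 27) hi=[] (size 0) -> median=27
Step 2: insert 6 -> lo=[6] (size 1, max 6) hi=[27] (size 1, min 27) -> median=16.5
Step 3: insert 47 -> lo=[6, 27] (size 2, max 27) hi=[47] (size 1, min 47) -> median=27
Step 4: insert 9 -> lo=[6, 9] (size 2, max 9) hi=[27, 47] (size 2, min 27) -> median=18
Step 5: insert 21 -> lo=[6, 9, 21] (size 3, max 21) hi=[27, 47] (size 2, min 27) -> median=21
Step 6: insert 9 -> lo=[6, 9, 9] (size 3, max 9) hi=[21, 27, 47] (size 3, min 21) -> median=15
Step 7: insert 30 -> lo=[6, 9, 9, 21] (size 4, max 21) hi=[27, 30, 47] (size 3, min 27) -> median=21
Step 8: insert 8 -> lo=[6, 8, 9, 9] (size 4, max 9) hi=[21, 27, 30, 47] (size 4, min 21) -> median=15
Step 9: insert 9 -> lo=[6, 8, 9, 9, 9] (size 5, max 9) hi=[21, 27, 30, 47] (size 4, min 21) -> median=9
Step 10: insert 40 -> lo=[6, 8, 9, 9, 9] (size 5, max 9) hi=[21, 27, 30, 40, 47] (size 5, min 21) -> median=15
Step 11: insert 17 -> lo=[6, 8, 9, 9, 9, 17] (size 6, max 17) hi=[21, 27, 30, 40, 47] (size 5, min 21) -> median=17

Answer: 27 16.5 27 18 21 15 21 15 9 15 17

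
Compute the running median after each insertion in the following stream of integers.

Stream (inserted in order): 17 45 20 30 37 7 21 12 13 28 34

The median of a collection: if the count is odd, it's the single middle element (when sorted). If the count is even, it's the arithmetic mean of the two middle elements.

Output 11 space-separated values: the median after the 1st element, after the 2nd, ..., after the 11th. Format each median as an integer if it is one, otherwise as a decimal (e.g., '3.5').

Answer: 17 31 20 25 30 25 21 20.5 20 20.5 21

Derivation:
Step 1: insert 17 -> lo=[17] (size 1, max 17) hi=[] (size 0) -> median=17
Step 2: insert 45 -> lo=[17] (size 1, max 17) hi=[45] (size 1, min 45) -> median=31
Step 3: insert 20 -> lo=[17, 20] (size 2, max 20) hi=[45] (size 1, min 45) -> median=20
Step 4: insert 30 -> lo=[17, 20] (size 2, max 20) hi=[30, 45] (size 2, min 30) -> median=25
Step 5: insert 37 -> lo=[17, 20, 30] (size 3, max 30) hi=[37, 45] (size 2, min 37) -> median=30
Step 6: insert 7 -> lo=[7, 17, 20] (size 3, max 20) hi=[30, 37, 45] (size 3, min 30) -> median=25
Step 7: insert 21 -> lo=[7, 17, 20, 21] (size 4, max 21) hi=[30, 37, 45] (size 3, min 30) -> median=21
Step 8: insert 12 -> lo=[7, 12, 17, 20] (size 4, max 20) hi=[21, 30, 37, 45] (size 4, min 21) -> median=20.5
Step 9: insert 13 -> lo=[7, 12, 13, 17, 20] (size 5, max 20) hi=[21, 30, 37, 45] (size 4, min 21) -> median=20
Step 10: insert 28 -> lo=[7, 12, 13, 17, 20] (size 5, max 20) hi=[21, 28, 30, 37, 45] (size 5, min 21) -> median=20.5
Step 11: insert 34 -> lo=[7, 12, 13, 17, 20, 21] (size 6, max 21) hi=[28, 30, 34, 37, 45] (size 5, min 28) -> median=21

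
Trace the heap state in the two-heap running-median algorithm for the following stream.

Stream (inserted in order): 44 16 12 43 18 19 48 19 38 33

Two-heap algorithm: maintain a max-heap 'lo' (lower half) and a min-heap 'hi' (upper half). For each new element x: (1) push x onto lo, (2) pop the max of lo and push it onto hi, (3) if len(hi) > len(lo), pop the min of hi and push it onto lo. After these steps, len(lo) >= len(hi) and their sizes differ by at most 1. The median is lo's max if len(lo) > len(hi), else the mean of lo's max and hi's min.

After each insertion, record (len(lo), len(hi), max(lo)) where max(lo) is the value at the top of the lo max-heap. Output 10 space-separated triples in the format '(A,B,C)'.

Answer: (1,0,44) (1,1,16) (2,1,16) (2,2,16) (3,2,18) (3,3,18) (4,3,19) (4,4,19) (5,4,19) (5,5,19)

Derivation:
Step 1: insert 44 -> lo=[44] hi=[] -> (len(lo)=1, len(hi)=0, max(lo)=44)
Step 2: insert 16 -> lo=[16] hi=[44] -> (len(lo)=1, len(hi)=1, max(lo)=16)
Step 3: insert 12 -> lo=[12, 16] hi=[44] -> (len(lo)=2, len(hi)=1, max(lo)=16)
Step 4: insert 43 -> lo=[12, 16] hi=[43, 44] -> (len(lo)=2, len(hi)=2, max(lo)=16)
Step 5: insert 18 -> lo=[12, 16, 18] hi=[43, 44] -> (len(lo)=3, len(hi)=2, max(lo)=18)
Step 6: insert 19 -> lo=[12, 16, 18] hi=[19, 43, 44] -> (len(lo)=3, len(hi)=3, max(lo)=18)
Step 7: insert 48 -> lo=[12, 16, 18, 19] hi=[43, 44, 48] -> (len(lo)=4, len(hi)=3, max(lo)=19)
Step 8: insert 19 -> lo=[12, 16, 18, 19] hi=[19, 43, 44, 48] -> (len(lo)=4, len(hi)=4, max(lo)=19)
Step 9: insert 38 -> lo=[12, 16, 18, 19, 19] hi=[38, 43, 44, 48] -> (len(lo)=5, len(hi)=4, max(lo)=19)
Step 10: insert 33 -> lo=[12, 16, 18, 19, 19] hi=[33, 38, 43, 44, 48] -> (len(lo)=5, len(hi)=5, max(lo)=19)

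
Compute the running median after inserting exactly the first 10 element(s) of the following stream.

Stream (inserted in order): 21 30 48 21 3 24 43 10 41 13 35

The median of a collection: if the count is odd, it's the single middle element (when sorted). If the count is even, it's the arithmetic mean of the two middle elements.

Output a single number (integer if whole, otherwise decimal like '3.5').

Answer: 22.5

Derivation:
Step 1: insert 21 -> lo=[21] (size 1, max 21) hi=[] (size 0) -> median=21
Step 2: insert 30 -> lo=[21] (size 1, max 21) hi=[30] (size 1, min 30) -> median=25.5
Step 3: insert 48 -> lo=[21, 30] (size 2, max 30) hi=[48] (size 1, min 48) -> median=30
Step 4: insert 21 -> lo=[21, 21] (size 2, max 21) hi=[30, 48] (size 2, min 30) -> median=25.5
Step 5: insert 3 -> lo=[3, 21, 21] (size 3, max 21) hi=[30, 48] (size 2, min 30) -> median=21
Step 6: insert 24 -> lo=[3, 21, 21] (size 3, max 21) hi=[24, 30, 48] (size 3, min 24) -> median=22.5
Step 7: insert 43 -> lo=[3, 21, 21, 24] (size 4, max 24) hi=[30, 43, 48] (size 3, min 30) -> median=24
Step 8: insert 10 -> lo=[3, 10, 21, 21] (size 4, max 21) hi=[24, 30, 43, 48] (size 4, min 24) -> median=22.5
Step 9: insert 41 -> lo=[3, 10, 21, 21, 24] (size 5, max 24) hi=[30, 41, 43, 48] (size 4, min 30) -> median=24
Step 10: insert 13 -> lo=[3, 10, 13, 21, 21] (size 5, max 21) hi=[24, 30, 41, 43, 48] (size 5, min 24) -> median=22.5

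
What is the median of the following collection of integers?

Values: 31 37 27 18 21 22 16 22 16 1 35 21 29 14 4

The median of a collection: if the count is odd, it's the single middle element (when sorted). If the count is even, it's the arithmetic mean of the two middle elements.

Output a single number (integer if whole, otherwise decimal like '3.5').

Step 1: insert 31 -> lo=[31] (size 1, max 31) hi=[] (size 0) -> median=31
Step 2: insert 37 -> lo=[31] (size 1, max 31) hi=[37] (size 1, min 37) -> median=34
Step 3: insert 27 -> lo=[27, 31] (size 2, max 31) hi=[37] (size 1, min 37) -> median=31
Step 4: insert 18 -> lo=[18, 27] (size 2, max 27) hi=[31, 37] (size 2, min 31) -> median=29
Step 5: insert 21 -> lo=[18, 21, 27] (size 3, max 27) hi=[31, 37] (size 2, min 31) -> median=27
Step 6: insert 22 -> lo=[18, 21, 22] (size 3, max 22) hi=[27, 31, 37] (size 3, min 27) -> median=24.5
Step 7: insert 16 -> lo=[16, 18, 21, 22] (size 4, max 22) hi=[27, 31, 37] (size 3, min 27) -> median=22
Step 8: insert 22 -> lo=[16, 18, 21, 22] (size 4, max 22) hi=[22, 27, 31, 37] (size 4, min 22) -> median=22
Step 9: insert 16 -> lo=[16, 16, 18, 21, 22] (size 5, max 22) hi=[22, 27, 31, 37] (size 4, min 22) -> median=22
Step 10: insert 1 -> lo=[1, 16, 16, 18, 21] (size 5, max 21) hi=[22, 22, 27, 31, 37] (size 5, min 22) -> median=21.5
Step 11: insert 35 -> lo=[1, 16, 16, 18, 21, 22] (size 6, max 22) hi=[22, 27, 31, 35, 37] (size 5, min 22) -> median=22
Step 12: insert 21 -> lo=[1, 16, 16, 18, 21, 21] (size 6, max 21) hi=[22, 22, 27, 31, 35, 37] (size 6, min 22) -> median=21.5
Step 13: insert 29 -> lo=[1, 16, 16, 18, 21, 21, 22] (size 7, max 22) hi=[22, 27, 29, 31, 35, 37] (size 6, min 22) -> median=22
Step 14: insert 14 -> lo=[1, 14, 16, 16, 18, 21, 21] (size 7, max 21) hi=[22, 22, 27, 29, 31, 35, 37] (size 7, min 22) -> median=21.5
Step 15: insert 4 -> lo=[1, 4, 14, 16, 16, 18, 21, 21] (size 8, max 21) hi=[22, 22, 27, 29, 31, 35, 37] (size 7, min 22) -> median=21

Answer: 21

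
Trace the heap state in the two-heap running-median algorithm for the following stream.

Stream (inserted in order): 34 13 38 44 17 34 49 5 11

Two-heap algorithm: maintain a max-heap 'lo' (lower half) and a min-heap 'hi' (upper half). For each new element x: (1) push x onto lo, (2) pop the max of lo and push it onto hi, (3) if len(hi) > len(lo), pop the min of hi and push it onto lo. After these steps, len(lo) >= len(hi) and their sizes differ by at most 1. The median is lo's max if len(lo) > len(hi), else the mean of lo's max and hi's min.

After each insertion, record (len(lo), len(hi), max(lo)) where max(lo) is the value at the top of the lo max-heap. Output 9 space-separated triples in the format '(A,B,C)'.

Answer: (1,0,34) (1,1,13) (2,1,34) (2,2,34) (3,2,34) (3,3,34) (4,3,34) (4,4,34) (5,4,34)

Derivation:
Step 1: insert 34 -> lo=[34] hi=[] -> (len(lo)=1, len(hi)=0, max(lo)=34)
Step 2: insert 13 -> lo=[13] hi=[34] -> (len(lo)=1, len(hi)=1, max(lo)=13)
Step 3: insert 38 -> lo=[13, 34] hi=[38] -> (len(lo)=2, len(hi)=1, max(lo)=34)
Step 4: insert 44 -> lo=[13, 34] hi=[38, 44] -> (len(lo)=2, len(hi)=2, max(lo)=34)
Step 5: insert 17 -> lo=[13, 17, 34] hi=[38, 44] -> (len(lo)=3, len(hi)=2, max(lo)=34)
Step 6: insert 34 -> lo=[13, 17, 34] hi=[34, 38, 44] -> (len(lo)=3, len(hi)=3, max(lo)=34)
Step 7: insert 49 -> lo=[13, 17, 34, 34] hi=[38, 44, 49] -> (len(lo)=4, len(hi)=3, max(lo)=34)
Step 8: insert 5 -> lo=[5, 13, 17, 34] hi=[34, 38, 44, 49] -> (len(lo)=4, len(hi)=4, max(lo)=34)
Step 9: insert 11 -> lo=[5, 11, 13, 17, 34] hi=[34, 38, 44, 49] -> (len(lo)=5, len(hi)=4, max(lo)=34)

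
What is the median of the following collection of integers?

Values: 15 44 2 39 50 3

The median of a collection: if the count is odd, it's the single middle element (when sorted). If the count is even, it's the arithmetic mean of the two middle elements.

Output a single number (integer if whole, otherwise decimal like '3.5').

Answer: 27

Derivation:
Step 1: insert 15 -> lo=[15] (size 1, max 15) hi=[] (size 0) -> median=15
Step 2: insert 44 -> lo=[15] (size 1, max 15) hi=[44] (size 1, min 44) -> median=29.5
Step 3: insert 2 -> lo=[2, 15] (size 2, max 15) hi=[44] (size 1, min 44) -> median=15
Step 4: insert 39 -> lo=[2, 15] (size 2, max 15) hi=[39, 44] (size 2, min 39) -> median=27
Step 5: insert 50 -> lo=[2, 15, 39] (size 3, max 39) hi=[44, 50] (size 2, min 44) -> median=39
Step 6: insert 3 -> lo=[2, 3, 15] (size 3, max 15) hi=[39, 44, 50] (size 3, min 39) -> median=27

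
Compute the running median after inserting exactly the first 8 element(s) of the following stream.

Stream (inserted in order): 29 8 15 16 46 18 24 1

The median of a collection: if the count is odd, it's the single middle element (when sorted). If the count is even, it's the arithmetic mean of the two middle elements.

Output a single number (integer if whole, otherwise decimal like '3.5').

Answer: 17

Derivation:
Step 1: insert 29 -> lo=[29] (size 1, max 29) hi=[] (size 0) -> median=29
Step 2: insert 8 -> lo=[8] (size 1, max 8) hi=[29] (size 1, min 29) -> median=18.5
Step 3: insert 15 -> lo=[8, 15] (size 2, max 15) hi=[29] (size 1, min 29) -> median=15
Step 4: insert 16 -> lo=[8, 15] (size 2, max 15) hi=[16, 29] (size 2, min 16) -> median=15.5
Step 5: insert 46 -> lo=[8, 15, 16] (size 3, max 16) hi=[29, 46] (size 2, min 29) -> median=16
Step 6: insert 18 -> lo=[8, 15, 16] (size 3, max 16) hi=[18, 29, 46] (size 3, min 18) -> median=17
Step 7: insert 24 -> lo=[8, 15, 16, 18] (size 4, max 18) hi=[24, 29, 46] (size 3, min 24) -> median=18
Step 8: insert 1 -> lo=[1, 8, 15, 16] (size 4, max 16) hi=[18, 24, 29, 46] (size 4, min 18) -> median=17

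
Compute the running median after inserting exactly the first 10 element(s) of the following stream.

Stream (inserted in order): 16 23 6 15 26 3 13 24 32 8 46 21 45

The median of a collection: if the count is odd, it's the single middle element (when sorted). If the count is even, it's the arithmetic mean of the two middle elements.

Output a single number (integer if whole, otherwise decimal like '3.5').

Answer: 15.5

Derivation:
Step 1: insert 16 -> lo=[16] (size 1, max 16) hi=[] (size 0) -> median=16
Step 2: insert 23 -> lo=[16] (size 1, max 16) hi=[23] (size 1, min 23) -> median=19.5
Step 3: insert 6 -> lo=[6, 16] (size 2, max 16) hi=[23] (size 1, min 23) -> median=16
Step 4: insert 15 -> lo=[6, 15] (size 2, max 15) hi=[16, 23] (size 2, min 16) -> median=15.5
Step 5: insert 26 -> lo=[6, 15, 16] (size 3, max 16) hi=[23, 26] (size 2, min 23) -> median=16
Step 6: insert 3 -> lo=[3, 6, 15] (size 3, max 15) hi=[16, 23, 26] (size 3, min 16) -> median=15.5
Step 7: insert 13 -> lo=[3, 6, 13, 15] (size 4, max 15) hi=[16, 23, 26] (size 3, min 16) -> median=15
Step 8: insert 24 -> lo=[3, 6, 13, 15] (size 4, max 15) hi=[16, 23, 24, 26] (size 4, min 16) -> median=15.5
Step 9: insert 32 -> lo=[3, 6, 13, 15, 16] (size 5, max 16) hi=[23, 24, 26, 32] (size 4, min 23) -> median=16
Step 10: insert 8 -> lo=[3, 6, 8, 13, 15] (size 5, max 15) hi=[16, 23, 24, 26, 32] (size 5, min 16) -> median=15.5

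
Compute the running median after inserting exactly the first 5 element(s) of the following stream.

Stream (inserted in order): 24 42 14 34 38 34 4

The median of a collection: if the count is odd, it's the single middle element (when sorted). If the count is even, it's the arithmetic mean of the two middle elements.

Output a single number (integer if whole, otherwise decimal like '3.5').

Step 1: insert 24 -> lo=[24] (size 1, max 24) hi=[] (size 0) -> median=24
Step 2: insert 42 -> lo=[24] (size 1, max 24) hi=[42] (size 1, min 42) -> median=33
Step 3: insert 14 -> lo=[14, 24] (size 2, max 24) hi=[42] (size 1, min 42) -> median=24
Step 4: insert 34 -> lo=[14, 24] (size 2, max 24) hi=[34, 42] (size 2, min 34) -> median=29
Step 5: insert 38 -> lo=[14, 24, 34] (size 3, max 34) hi=[38, 42] (size 2, min 38) -> median=34

Answer: 34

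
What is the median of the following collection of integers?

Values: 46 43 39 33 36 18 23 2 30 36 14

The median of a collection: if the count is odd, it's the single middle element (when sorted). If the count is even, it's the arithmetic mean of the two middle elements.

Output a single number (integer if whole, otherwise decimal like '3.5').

Answer: 33

Derivation:
Step 1: insert 46 -> lo=[46] (size 1, max 46) hi=[] (size 0) -> median=46
Step 2: insert 43 -> lo=[43] (size 1, max 43) hi=[46] (size 1, min 46) -> median=44.5
Step 3: insert 39 -> lo=[39, 43] (size 2, max 43) hi=[46] (size 1, min 46) -> median=43
Step 4: insert 33 -> lo=[33, 39] (size 2, max 39) hi=[43, 46] (size 2, min 43) -> median=41
Step 5: insert 36 -> lo=[33, 36, 39] (size 3, max 39) hi=[43, 46] (size 2, min 43) -> median=39
Step 6: insert 18 -> lo=[18, 33, 36] (size 3, max 36) hi=[39, 43, 46] (size 3, min 39) -> median=37.5
Step 7: insert 23 -> lo=[18, 23, 33, 36] (size 4, max 36) hi=[39, 43, 46] (size 3, min 39) -> median=36
Step 8: insert 2 -> lo=[2, 18, 23, 33] (size 4, max 33) hi=[36, 39, 43, 46] (size 4, min 36) -> median=34.5
Step 9: insert 30 -> lo=[2, 18, 23, 30, 33] (size 5, max 33) hi=[36, 39, 43, 46] (size 4, min 36) -> median=33
Step 10: insert 36 -> lo=[2, 18, 23, 30, 33] (size 5, max 33) hi=[36, 36, 39, 43, 46] (size 5, min 36) -> median=34.5
Step 11: insert 14 -> lo=[2, 14, 18, 23, 30, 33] (size 6, max 33) hi=[36, 36, 39, 43, 46] (size 5, min 36) -> median=33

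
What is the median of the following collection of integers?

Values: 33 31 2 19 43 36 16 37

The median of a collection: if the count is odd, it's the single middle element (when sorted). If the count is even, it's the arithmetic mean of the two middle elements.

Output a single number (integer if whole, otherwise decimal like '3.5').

Answer: 32

Derivation:
Step 1: insert 33 -> lo=[33] (size 1, max 33) hi=[] (size 0) -> median=33
Step 2: insert 31 -> lo=[31] (size 1, max 31) hi=[33] (size 1, min 33) -> median=32
Step 3: insert 2 -> lo=[2, 31] (size 2, max 31) hi=[33] (size 1, min 33) -> median=31
Step 4: insert 19 -> lo=[2, 19] (size 2, max 19) hi=[31, 33] (size 2, min 31) -> median=25
Step 5: insert 43 -> lo=[2, 19, 31] (size 3, max 31) hi=[33, 43] (size 2, min 33) -> median=31
Step 6: insert 36 -> lo=[2, 19, 31] (size 3, max 31) hi=[33, 36, 43] (size 3, min 33) -> median=32
Step 7: insert 16 -> lo=[2, 16, 19, 31] (size 4, max 31) hi=[33, 36, 43] (size 3, min 33) -> median=31
Step 8: insert 37 -> lo=[2, 16, 19, 31] (size 4, max 31) hi=[33, 36, 37, 43] (size 4, min 33) -> median=32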